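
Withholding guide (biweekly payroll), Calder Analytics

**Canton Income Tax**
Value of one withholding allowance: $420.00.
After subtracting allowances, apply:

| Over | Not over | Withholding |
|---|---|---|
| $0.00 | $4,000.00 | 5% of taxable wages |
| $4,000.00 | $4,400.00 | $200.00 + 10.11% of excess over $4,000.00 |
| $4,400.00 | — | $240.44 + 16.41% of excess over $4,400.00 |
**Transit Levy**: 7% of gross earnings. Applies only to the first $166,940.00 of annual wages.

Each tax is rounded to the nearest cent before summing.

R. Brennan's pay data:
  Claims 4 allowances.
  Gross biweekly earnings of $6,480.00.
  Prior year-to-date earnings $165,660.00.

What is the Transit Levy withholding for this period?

$89.60

Transit Levy: cap $166,940.00 − YTD $165,660.00 = $1,280.00 subject; 7% × $1,280.00 = $89.60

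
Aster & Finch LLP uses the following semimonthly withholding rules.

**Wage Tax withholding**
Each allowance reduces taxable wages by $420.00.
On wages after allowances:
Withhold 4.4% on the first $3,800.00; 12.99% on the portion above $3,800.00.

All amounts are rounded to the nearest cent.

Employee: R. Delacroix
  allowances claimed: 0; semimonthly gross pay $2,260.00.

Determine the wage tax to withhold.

$99.44

Wage Tax: taxable = $2,260.00
  4.4% × $2,260.00 = $99.44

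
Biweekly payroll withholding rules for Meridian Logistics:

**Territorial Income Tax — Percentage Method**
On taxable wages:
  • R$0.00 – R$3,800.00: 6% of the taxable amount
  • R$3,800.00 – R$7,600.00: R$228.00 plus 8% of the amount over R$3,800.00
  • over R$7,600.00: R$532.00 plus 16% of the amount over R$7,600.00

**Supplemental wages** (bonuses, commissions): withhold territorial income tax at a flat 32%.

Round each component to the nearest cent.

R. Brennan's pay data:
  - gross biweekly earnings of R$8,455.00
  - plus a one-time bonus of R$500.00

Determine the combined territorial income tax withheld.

R$828.80

Territorial Income Tax: taxable = R$8,455.00
  R$532.00 + 16% × (R$8,455.00 − R$7,600.00) = R$532.00 + 16% × R$855.00 = R$668.80
Supplemental (32% flat on bonus): 32% × R$500.00 = R$160.00
Total territorial income tax: R$668.80 + R$160.00 = R$828.80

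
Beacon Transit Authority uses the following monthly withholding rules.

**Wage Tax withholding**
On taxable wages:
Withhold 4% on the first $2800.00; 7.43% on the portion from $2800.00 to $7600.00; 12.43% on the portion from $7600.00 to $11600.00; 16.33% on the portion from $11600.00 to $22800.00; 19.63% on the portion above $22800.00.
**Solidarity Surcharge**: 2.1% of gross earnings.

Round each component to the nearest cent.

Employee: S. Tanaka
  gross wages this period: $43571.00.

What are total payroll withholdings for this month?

$7787.14

Wage Tax: taxable = $43571.00
  $2794.80 + 19.63% × ($43571.00 − $22800.00) = $2794.80 + 19.63% × $20771.00 = $6872.15
Solidarity Surcharge: 2.1% × $43571.00 = $914.99
Total: $6872.15 + $914.99 = $7787.14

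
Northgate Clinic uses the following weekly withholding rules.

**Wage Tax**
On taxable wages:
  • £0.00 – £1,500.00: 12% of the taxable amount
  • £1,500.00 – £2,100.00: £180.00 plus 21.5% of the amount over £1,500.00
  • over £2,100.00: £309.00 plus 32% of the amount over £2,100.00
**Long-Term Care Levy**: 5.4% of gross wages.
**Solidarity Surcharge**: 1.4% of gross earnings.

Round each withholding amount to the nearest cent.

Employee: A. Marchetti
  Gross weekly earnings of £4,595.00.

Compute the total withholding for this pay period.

Wage Tax: taxable = £4,595.00
  £309.00 + 32% × (£4,595.00 − £2,100.00) = £309.00 + 32% × £2,495.00 = £1,107.40
Long-Term Care Levy: 5.4% × £4,595.00 = £248.13
Solidarity Surcharge: 1.4% × £4,595.00 = £64.33
Total: £1,107.40 + £248.13 + £64.33 = £1,419.86

£1,419.86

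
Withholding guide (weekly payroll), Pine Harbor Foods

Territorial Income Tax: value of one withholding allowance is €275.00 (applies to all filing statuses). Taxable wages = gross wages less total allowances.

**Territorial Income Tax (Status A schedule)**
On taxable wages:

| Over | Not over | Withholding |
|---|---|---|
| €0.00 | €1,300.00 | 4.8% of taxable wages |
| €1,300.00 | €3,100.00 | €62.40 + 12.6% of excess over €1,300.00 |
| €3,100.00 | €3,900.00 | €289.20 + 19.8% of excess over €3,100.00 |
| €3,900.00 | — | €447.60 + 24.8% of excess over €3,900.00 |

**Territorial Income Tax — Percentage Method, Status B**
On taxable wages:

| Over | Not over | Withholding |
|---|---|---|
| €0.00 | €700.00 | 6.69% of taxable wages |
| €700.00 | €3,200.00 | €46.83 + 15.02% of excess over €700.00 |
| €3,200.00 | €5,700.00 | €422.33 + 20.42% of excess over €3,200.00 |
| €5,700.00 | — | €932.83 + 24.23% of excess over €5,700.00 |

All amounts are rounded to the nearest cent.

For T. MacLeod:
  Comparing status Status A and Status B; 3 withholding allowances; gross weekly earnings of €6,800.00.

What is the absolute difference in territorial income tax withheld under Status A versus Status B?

Territorial Income Tax (Status A): taxable = €6,800.00 − 3×€275.00 = €5,975.00
  €447.60 + 24.8% × (€5,975.00 − €3,900.00) = €447.60 + 24.8% × €2,075.00 = €962.20
Territorial Income Tax (Status B): taxable = €6,800.00 − 3×€275.00 = €5,975.00
  €932.83 + 24.23% × (€5,975.00 − €5,700.00) = €932.83 + 24.23% × €275.00 = €999.46
Difference: |€962.20 − €999.46| = €37.26 (higher under Status B)

€37.26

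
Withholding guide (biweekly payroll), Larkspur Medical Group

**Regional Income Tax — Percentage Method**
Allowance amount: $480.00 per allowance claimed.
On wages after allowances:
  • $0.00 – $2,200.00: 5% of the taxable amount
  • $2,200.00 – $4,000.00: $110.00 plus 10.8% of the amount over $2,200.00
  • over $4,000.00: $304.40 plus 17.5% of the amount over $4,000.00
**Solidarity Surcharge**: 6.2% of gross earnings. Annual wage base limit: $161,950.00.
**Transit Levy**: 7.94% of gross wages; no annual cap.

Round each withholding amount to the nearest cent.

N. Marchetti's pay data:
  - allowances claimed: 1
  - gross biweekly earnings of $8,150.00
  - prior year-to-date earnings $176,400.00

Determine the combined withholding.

$1,593.76

Regional Income Tax: taxable = $8,150.00 − 1×$480.00 = $7,670.00
  $304.40 + 17.5% × ($7,670.00 − $4,000.00) = $304.40 + 17.5% × $3,670.00 = $946.65
Solidarity Surcharge: YTD $176,400.00 ≥ cap $161,950.00 → $0.00
Transit Levy: 7.94% × $8,150.00 = $647.11
Total: $946.65 + $0.00 + $647.11 = $1,593.76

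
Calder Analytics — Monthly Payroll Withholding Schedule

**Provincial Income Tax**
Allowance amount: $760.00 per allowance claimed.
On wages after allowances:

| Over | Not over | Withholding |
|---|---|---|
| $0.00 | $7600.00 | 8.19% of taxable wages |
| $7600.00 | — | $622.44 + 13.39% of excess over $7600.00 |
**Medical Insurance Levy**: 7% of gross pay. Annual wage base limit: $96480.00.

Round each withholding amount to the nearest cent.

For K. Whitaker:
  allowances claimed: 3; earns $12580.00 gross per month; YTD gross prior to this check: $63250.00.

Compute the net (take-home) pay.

Provincial Income Tax: taxable = $12580.00 − 3×$760.00 = $10300.00
  $622.44 + 13.39% × ($10300.00 − $7600.00) = $622.44 + 13.39% × $2700.00 = $983.97
Medical Insurance Levy: 7% × $12580.00 = $880.60
Total withheld: $983.97 + $880.60 = $1864.57
Net pay: $12580.00 − $1864.57 = $10715.43

$10715.43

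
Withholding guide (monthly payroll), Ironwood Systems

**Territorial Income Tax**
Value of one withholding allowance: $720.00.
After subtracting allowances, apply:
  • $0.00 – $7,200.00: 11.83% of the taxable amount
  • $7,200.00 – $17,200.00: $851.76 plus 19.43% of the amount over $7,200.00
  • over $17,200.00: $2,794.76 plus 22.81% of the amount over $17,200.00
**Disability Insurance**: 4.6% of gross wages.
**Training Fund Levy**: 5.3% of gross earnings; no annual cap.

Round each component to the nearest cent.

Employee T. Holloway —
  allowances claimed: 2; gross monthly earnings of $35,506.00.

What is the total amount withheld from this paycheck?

Territorial Income Tax: taxable = $35,506.00 − 2×$720.00 = $34,066.00
  $2,794.76 + 22.81% × ($34,066.00 − $17,200.00) = $2,794.76 + 22.81% × $16,866.00 = $6,641.89
Disability Insurance: 4.6% × $35,506.00 = $1,633.28
Training Fund Levy: 5.3% × $35,506.00 = $1,881.82
Total: $6,641.89 + $1,633.28 + $1,881.82 = $10,156.99

$10,156.99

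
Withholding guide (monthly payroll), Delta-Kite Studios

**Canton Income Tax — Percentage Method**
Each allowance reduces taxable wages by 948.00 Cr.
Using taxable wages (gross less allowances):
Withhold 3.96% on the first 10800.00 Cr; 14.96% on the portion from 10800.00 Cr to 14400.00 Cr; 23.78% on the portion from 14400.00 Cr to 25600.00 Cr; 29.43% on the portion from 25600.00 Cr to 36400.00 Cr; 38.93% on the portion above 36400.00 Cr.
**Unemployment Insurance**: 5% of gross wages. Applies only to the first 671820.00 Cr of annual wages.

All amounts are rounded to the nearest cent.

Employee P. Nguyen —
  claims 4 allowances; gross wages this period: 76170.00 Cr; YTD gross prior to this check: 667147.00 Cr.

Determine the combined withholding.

21047.93 Cr

Canton Income Tax: taxable = 76170.00 Cr − 4×948.00 Cr = 72378.00 Cr
  6808.04 Cr + 38.93% × (72378.00 Cr − 36400.00 Cr) = 6808.04 Cr + 38.93% × 35978.00 Cr = 20814.28 Cr
Unemployment Insurance: cap 671820.00 Cr − YTD 667147.00 Cr = 4673.00 Cr subject; 5% × 4673.00 Cr = 233.65 Cr
Total: 20814.28 Cr + 233.65 Cr = 21047.93 Cr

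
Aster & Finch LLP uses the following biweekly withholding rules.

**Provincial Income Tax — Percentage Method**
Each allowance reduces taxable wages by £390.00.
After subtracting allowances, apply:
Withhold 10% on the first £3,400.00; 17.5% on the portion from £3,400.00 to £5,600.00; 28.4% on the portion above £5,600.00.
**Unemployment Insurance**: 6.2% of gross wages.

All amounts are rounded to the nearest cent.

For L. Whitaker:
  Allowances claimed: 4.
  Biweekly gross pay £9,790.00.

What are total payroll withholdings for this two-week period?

£2,078.90

Provincial Income Tax: taxable = £9,790.00 − 4×£390.00 = £8,230.00
  £725.00 + 28.4% × (£8,230.00 − £5,600.00) = £725.00 + 28.4% × £2,630.00 = £1,471.92
Unemployment Insurance: 6.2% × £9,790.00 = £606.98
Total: £1,471.92 + £606.98 = £2,078.90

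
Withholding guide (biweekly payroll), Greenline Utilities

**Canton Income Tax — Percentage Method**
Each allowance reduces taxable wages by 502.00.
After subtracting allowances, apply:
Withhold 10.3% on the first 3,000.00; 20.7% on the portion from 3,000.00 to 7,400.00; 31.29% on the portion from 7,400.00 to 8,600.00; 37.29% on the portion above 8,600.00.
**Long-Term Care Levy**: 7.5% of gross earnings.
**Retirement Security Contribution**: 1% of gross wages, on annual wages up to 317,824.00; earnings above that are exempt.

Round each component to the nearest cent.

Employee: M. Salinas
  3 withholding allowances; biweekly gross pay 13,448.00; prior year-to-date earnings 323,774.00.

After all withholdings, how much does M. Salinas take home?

Canton Income Tax: taxable = 13,448.00 − 3×502.00 = 11,942.00
  1,595.28 + 37.29% × (11,942.00 − 8,600.00) = 1,595.28 + 37.29% × 3,342.00 = 2,841.51
Long-Term Care Levy: 7.5% × 13,448.00 = 1,008.60
Retirement Security Contribution: YTD 323,774.00 ≥ cap 317,824.00 → 0.00
Total withheld: 2,841.51 + 1,008.60 + 0.00 = 3,850.11
Net pay: 13,448.00 − 3,850.11 = 9,597.89

9,597.89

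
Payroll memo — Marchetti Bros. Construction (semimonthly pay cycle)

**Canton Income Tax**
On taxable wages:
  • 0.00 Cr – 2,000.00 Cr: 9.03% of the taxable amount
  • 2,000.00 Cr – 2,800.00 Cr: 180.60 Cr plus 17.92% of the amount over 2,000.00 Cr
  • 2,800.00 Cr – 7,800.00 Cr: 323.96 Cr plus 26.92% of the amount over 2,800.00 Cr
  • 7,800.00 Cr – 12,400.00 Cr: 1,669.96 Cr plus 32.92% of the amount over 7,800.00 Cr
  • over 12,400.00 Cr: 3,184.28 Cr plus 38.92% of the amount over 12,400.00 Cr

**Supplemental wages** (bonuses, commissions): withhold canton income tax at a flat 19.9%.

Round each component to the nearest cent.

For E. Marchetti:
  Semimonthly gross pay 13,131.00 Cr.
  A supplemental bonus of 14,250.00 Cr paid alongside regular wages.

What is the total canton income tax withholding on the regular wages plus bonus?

Canton Income Tax: taxable = 13,131.00 Cr
  3,184.28 Cr + 38.92% × (13,131.00 Cr − 12,400.00 Cr) = 3,184.28 Cr + 38.92% × 731.00 Cr = 3,468.79 Cr
Supplemental (19.9% flat on bonus): 19.9% × 14,250.00 Cr = 2,835.75 Cr
Total canton income tax: 3,468.79 Cr + 2,835.75 Cr = 6,304.54 Cr

6,304.54 Cr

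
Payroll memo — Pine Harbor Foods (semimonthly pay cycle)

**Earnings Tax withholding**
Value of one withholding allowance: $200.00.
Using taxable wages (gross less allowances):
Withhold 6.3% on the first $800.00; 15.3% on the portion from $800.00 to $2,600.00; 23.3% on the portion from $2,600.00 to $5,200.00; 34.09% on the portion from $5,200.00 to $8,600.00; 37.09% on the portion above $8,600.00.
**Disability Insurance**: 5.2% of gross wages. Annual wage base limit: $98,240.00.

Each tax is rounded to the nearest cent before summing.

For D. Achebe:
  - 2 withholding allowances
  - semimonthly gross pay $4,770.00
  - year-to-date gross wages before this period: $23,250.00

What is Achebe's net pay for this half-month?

$3,783.75

Earnings Tax: taxable = $4,770.00 − 2×$200.00 = $4,370.00
  $325.80 + 23.3% × ($4,370.00 − $2,600.00) = $325.80 + 23.3% × $1,770.00 = $738.21
Disability Insurance: 5.2% × $4,770.00 = $248.04
Total withheld: $738.21 + $248.04 = $986.25
Net pay: $4,770.00 − $986.25 = $3,783.75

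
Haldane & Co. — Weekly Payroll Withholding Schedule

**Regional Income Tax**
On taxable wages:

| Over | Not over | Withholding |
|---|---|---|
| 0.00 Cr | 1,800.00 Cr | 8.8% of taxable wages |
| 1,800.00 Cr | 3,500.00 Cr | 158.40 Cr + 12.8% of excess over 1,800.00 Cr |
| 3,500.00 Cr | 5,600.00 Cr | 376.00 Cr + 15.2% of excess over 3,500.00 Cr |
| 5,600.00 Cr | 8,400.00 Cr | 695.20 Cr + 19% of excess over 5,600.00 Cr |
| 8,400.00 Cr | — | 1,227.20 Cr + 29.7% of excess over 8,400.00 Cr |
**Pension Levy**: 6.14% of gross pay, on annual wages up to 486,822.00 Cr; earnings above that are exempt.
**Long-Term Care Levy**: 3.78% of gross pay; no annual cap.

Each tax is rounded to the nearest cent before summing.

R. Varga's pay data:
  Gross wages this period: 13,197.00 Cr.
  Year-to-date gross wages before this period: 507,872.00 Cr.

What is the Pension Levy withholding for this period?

0.00 Cr

Pension Levy: YTD 507,872.00 Cr ≥ cap 486,822.00 Cr → 0.00 Cr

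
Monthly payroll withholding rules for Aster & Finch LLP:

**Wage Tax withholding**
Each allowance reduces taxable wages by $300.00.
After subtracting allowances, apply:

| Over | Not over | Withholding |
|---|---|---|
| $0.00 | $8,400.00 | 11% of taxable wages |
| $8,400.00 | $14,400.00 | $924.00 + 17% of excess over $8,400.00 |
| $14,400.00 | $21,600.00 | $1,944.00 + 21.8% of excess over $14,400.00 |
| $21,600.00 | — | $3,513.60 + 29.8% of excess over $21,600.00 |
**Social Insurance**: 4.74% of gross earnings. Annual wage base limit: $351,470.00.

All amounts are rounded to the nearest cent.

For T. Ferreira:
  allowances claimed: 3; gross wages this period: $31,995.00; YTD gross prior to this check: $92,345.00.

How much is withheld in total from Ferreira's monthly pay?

Wage Tax: taxable = $31,995.00 − 3×$300.00 = $31,095.00
  $3,513.60 + 29.8% × ($31,095.00 − $21,600.00) = $3,513.60 + 29.8% × $9,495.00 = $6,343.11
Social Insurance: 4.74% × $31,995.00 = $1,516.56
Total: $6,343.11 + $1,516.56 = $7,859.67

$7,859.67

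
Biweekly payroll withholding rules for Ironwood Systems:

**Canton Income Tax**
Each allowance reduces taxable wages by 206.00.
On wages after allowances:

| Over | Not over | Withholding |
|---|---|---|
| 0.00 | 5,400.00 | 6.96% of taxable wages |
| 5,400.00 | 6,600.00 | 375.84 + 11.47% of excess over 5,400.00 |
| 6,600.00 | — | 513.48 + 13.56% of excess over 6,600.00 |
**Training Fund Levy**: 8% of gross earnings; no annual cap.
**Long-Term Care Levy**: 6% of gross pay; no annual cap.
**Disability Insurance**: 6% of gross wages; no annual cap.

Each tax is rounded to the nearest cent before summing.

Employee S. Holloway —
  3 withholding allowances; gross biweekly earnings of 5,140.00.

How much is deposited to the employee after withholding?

Canton Income Tax: taxable = 5,140.00 − 3×206.00 = 4,522.00
  6.96% × 4,522.00 = 314.73
Training Fund Levy: 8% × 5,140.00 = 411.20
Long-Term Care Levy: 6% × 5,140.00 = 308.40
Disability Insurance: 6% × 5,140.00 = 308.40
Total withheld: 314.73 + 411.20 + 308.40 + 308.40 = 1,342.73
Net pay: 5,140.00 − 1,342.73 = 3,797.27

3,797.27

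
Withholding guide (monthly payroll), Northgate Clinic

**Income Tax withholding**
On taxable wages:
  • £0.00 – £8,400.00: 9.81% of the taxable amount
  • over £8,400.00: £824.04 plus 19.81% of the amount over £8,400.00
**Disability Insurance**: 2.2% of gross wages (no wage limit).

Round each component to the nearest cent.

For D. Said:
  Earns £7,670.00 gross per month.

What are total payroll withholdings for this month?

Income Tax: taxable = £7,670.00
  9.81% × £7,670.00 = £752.43
Disability Insurance: 2.2% × £7,670.00 = £168.74
Total: £752.43 + £168.74 = £921.17

£921.17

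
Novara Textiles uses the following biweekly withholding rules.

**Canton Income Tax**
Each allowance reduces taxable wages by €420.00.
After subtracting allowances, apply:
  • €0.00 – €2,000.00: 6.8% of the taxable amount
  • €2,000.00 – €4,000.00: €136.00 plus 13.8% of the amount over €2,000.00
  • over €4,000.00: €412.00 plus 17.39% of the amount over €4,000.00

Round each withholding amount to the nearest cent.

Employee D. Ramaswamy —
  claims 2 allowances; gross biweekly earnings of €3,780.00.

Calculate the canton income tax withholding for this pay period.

€265.72

Canton Income Tax: taxable = €3,780.00 − 2×€420.00 = €2,940.00
  €136.00 + 13.8% × (€2,940.00 − €2,000.00) = €136.00 + 13.8% × €940.00 = €265.72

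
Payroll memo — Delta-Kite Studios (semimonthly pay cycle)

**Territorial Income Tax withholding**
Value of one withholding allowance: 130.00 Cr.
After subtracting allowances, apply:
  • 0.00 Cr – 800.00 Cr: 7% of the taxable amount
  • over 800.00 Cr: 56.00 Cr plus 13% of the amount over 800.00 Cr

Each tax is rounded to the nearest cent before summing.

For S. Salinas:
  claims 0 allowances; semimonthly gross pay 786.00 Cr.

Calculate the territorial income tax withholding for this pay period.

Territorial Income Tax: taxable = 786.00 Cr
  7% × 786.00 Cr = 55.02 Cr

55.02 Cr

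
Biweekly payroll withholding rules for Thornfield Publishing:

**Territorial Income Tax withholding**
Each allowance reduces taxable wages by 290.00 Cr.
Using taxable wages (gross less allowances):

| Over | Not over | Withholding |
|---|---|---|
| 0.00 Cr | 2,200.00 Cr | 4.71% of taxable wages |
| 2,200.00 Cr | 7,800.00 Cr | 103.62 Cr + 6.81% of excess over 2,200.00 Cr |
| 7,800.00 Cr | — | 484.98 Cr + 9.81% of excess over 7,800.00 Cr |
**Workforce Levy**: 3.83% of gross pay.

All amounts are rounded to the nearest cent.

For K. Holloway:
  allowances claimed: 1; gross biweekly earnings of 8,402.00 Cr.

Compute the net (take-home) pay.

7,564.61 Cr

Territorial Income Tax: taxable = 8,402.00 Cr − 1×290.00 Cr = 8,112.00 Cr
  484.98 Cr + 9.81% × (8,112.00 Cr − 7,800.00 Cr) = 484.98 Cr + 9.81% × 312.00 Cr = 515.59 Cr
Workforce Levy: 3.83% × 8,402.00 Cr = 321.80 Cr
Total withheld: 515.59 Cr + 321.80 Cr = 837.39 Cr
Net pay: 8,402.00 Cr − 837.39 Cr = 7,564.61 Cr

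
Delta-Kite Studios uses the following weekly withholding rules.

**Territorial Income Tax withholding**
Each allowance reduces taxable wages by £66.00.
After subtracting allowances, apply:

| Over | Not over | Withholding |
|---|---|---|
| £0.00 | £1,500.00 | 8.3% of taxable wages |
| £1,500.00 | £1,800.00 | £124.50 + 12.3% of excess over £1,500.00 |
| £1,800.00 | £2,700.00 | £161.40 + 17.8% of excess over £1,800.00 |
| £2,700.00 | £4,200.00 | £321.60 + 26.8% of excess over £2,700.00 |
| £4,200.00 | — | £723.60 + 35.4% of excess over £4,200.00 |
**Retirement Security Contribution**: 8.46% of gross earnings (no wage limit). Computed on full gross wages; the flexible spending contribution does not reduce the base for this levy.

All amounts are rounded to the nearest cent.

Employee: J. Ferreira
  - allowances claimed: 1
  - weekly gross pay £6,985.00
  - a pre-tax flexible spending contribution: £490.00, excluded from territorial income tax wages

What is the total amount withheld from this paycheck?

£2,103.60

Territorial Income Tax: taxable = £6,985.00 − £490.00 − 1×£66.00 = £6,429.00
  £723.60 + 35.4% × (£6,429.00 − £4,200.00) = £723.60 + 35.4% × £2,229.00 = £1,512.67
Retirement Security Contribution: 8.46% × £6,985.00 = £590.93
Total: £1,512.67 + £590.93 = £2,103.60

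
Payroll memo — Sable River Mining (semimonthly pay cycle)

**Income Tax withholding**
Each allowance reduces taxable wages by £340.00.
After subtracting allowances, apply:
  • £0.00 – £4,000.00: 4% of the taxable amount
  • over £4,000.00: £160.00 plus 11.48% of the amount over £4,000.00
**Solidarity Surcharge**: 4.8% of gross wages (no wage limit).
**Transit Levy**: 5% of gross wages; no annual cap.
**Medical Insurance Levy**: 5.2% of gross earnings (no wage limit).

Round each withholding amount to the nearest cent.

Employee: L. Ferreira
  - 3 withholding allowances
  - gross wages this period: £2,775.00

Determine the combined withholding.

£486.45

Income Tax: taxable = £2,775.00 − 3×£340.00 = £1,755.00
  4% × £1,755.00 = £70.20
Solidarity Surcharge: 4.8% × £2,775.00 = £133.20
Transit Levy: 5% × £2,775.00 = £138.75
Medical Insurance Levy: 5.2% × £2,775.00 = £144.30
Total: £70.20 + £133.20 + £138.75 + £144.30 = £486.45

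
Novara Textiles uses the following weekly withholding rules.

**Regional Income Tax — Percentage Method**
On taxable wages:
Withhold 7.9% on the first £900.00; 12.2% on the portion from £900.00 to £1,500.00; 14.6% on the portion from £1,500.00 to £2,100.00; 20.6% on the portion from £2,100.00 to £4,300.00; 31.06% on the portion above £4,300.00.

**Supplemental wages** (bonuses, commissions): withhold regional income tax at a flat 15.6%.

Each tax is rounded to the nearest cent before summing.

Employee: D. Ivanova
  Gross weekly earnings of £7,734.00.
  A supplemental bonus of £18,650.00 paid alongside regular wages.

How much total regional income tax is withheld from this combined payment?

Regional Income Tax: taxable = £7,734.00
  £685.10 + 31.06% × (£7,734.00 − £4,300.00) = £685.10 + 31.06% × £3,434.00 = £1,751.70
Supplemental (15.6% flat on bonus): 15.6% × £18,650.00 = £2,909.40
Total regional income tax: £1,751.70 + £2,909.40 = £4,661.10

£4,661.10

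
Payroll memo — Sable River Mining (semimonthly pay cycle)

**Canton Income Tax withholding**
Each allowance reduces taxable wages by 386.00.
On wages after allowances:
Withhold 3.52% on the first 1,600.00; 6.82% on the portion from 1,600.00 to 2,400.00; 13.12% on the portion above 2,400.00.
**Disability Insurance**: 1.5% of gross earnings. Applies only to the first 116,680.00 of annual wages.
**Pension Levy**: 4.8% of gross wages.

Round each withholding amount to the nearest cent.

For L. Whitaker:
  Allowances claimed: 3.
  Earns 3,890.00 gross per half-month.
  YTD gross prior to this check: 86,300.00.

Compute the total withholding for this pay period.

Canton Income Tax: taxable = 3,890.00 − 3×386.00 = 2,732.00
  110.88 + 13.12% × (2,732.00 − 2,400.00) = 110.88 + 13.12% × 332.00 = 154.44
Disability Insurance: 1.5% × 3,890.00 = 58.35
Pension Levy: 4.8% × 3,890.00 = 186.72
Total: 154.44 + 58.35 + 186.72 = 399.51

399.51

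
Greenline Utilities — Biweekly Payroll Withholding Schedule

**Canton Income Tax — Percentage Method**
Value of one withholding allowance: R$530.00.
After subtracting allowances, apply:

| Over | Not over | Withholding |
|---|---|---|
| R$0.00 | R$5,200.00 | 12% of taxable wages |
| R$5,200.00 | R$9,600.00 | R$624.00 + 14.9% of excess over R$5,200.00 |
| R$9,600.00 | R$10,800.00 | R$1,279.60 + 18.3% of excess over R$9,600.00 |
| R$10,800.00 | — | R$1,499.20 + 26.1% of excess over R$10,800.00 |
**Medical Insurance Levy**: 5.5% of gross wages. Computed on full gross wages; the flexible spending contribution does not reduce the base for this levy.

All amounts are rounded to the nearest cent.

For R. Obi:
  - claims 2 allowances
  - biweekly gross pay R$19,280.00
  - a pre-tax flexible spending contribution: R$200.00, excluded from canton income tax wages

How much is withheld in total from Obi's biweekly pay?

R$4,444.02

Canton Income Tax: taxable = R$19,280.00 − R$200.00 − 2×R$530.00 = R$18,020.00
  R$1,499.20 + 26.1% × (R$18,020.00 − R$10,800.00) = R$1,499.20 + 26.1% × R$7,220.00 = R$3,383.62
Medical Insurance Levy: 5.5% × R$19,280.00 = R$1,060.40
Total: R$3,383.62 + R$1,060.40 = R$4,444.02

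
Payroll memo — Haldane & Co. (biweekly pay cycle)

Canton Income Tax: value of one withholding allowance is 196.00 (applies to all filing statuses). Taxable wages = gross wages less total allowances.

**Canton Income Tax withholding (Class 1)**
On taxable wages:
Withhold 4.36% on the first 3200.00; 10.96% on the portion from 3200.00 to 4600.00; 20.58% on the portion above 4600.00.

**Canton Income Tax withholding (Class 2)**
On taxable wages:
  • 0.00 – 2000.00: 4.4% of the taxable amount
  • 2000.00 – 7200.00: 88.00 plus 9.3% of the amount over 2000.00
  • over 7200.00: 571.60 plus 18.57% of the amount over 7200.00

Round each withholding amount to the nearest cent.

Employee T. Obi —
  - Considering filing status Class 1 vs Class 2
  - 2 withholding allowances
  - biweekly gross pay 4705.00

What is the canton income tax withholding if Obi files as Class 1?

261.50

Canton Income Tax (Class 1): taxable = 4705.00 − 2×196.00 = 4313.00
  139.52 + 10.96% × (4313.00 − 3200.00) = 139.52 + 10.96% × 1113.00 = 261.50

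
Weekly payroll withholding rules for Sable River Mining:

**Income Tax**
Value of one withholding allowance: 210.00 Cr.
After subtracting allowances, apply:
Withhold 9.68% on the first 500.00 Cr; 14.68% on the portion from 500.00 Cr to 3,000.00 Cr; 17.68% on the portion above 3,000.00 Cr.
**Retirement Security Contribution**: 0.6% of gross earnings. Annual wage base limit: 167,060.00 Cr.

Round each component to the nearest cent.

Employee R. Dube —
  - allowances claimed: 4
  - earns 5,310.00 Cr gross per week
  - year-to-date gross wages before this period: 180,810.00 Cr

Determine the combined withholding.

675.30 Cr

Income Tax: taxable = 5,310.00 Cr − 4×210.00 Cr = 4,470.00 Cr
  415.40 Cr + 17.68% × (4,470.00 Cr − 3,000.00 Cr) = 415.40 Cr + 17.68% × 1,470.00 Cr = 675.30 Cr
Retirement Security Contribution: YTD 180,810.00 Cr ≥ cap 167,060.00 Cr → 0.00 Cr
Total: 675.30 Cr + 0.00 Cr = 675.30 Cr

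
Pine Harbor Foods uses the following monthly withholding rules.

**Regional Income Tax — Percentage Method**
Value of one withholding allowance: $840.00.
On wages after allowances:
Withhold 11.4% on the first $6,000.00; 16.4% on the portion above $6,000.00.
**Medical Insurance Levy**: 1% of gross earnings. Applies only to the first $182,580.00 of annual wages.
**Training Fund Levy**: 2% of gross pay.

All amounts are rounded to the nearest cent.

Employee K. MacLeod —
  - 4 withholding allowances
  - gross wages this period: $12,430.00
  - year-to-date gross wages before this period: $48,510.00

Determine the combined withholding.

$1,560.38

Regional Income Tax: taxable = $12,430.00 − 4×$840.00 = $9,070.00
  $684.00 + 16.4% × ($9,070.00 − $6,000.00) = $684.00 + 16.4% × $3,070.00 = $1,187.48
Medical Insurance Levy: 1% × $12,430.00 = $124.30
Training Fund Levy: 2% × $12,430.00 = $248.60
Total: $1,187.48 + $124.30 + $248.60 = $1,560.38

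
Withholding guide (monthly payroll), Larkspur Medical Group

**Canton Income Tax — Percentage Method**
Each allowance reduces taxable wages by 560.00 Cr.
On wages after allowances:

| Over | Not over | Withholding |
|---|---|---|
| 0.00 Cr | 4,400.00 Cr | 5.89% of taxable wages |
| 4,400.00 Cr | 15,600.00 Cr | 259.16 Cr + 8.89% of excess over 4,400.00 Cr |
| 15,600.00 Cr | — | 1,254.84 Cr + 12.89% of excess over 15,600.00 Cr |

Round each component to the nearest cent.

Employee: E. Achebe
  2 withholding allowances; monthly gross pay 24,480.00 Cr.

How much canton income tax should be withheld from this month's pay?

2,255.10 Cr

Canton Income Tax: taxable = 24,480.00 Cr − 2×560.00 Cr = 23,360.00 Cr
  1,254.84 Cr + 12.89% × (23,360.00 Cr − 15,600.00 Cr) = 1,254.84 Cr + 12.89% × 7,760.00 Cr = 2,255.10 Cr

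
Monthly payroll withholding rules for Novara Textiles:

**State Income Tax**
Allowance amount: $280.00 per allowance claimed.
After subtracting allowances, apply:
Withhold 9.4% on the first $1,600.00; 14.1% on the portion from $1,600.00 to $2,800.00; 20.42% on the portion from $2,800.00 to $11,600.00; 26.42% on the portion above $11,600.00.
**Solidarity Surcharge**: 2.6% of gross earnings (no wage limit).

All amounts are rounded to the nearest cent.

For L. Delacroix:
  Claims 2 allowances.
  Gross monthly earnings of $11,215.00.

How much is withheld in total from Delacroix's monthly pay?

$2,215.18

State Income Tax: taxable = $11,215.00 − 2×$280.00 = $10,655.00
  $319.60 + 20.42% × ($10,655.00 − $2,800.00) = $319.60 + 20.42% × $7,855.00 = $1,923.59
Solidarity Surcharge: 2.6% × $11,215.00 = $291.59
Total: $1,923.59 + $291.59 = $2,215.18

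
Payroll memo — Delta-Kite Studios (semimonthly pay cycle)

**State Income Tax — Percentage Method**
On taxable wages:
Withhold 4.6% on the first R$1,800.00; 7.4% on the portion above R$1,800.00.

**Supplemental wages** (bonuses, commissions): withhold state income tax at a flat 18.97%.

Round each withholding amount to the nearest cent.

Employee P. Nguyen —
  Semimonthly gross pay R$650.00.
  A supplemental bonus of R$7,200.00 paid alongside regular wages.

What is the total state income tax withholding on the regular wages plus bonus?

State Income Tax: taxable = R$650.00
  4.6% × R$650.00 = R$29.90
Supplemental (18.97% flat on bonus): 18.97% × R$7,200.00 = R$1,365.84
Total state income tax: R$29.90 + R$1,365.84 = R$1,395.74

R$1,395.74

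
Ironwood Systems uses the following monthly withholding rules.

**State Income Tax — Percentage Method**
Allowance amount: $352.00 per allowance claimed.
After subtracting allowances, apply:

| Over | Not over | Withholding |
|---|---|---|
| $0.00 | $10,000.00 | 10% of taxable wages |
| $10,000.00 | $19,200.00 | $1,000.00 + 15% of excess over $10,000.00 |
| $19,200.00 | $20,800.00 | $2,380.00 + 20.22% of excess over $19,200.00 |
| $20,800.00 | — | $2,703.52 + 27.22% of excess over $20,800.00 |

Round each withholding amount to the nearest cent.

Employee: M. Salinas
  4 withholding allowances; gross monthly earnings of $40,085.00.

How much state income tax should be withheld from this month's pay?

State Income Tax: taxable = $40,085.00 − 4×$352.00 = $38,677.00
  $2,703.52 + 27.22% × ($38,677.00 − $20,800.00) = $2,703.52 + 27.22% × $17,877.00 = $7,569.64

$7,569.64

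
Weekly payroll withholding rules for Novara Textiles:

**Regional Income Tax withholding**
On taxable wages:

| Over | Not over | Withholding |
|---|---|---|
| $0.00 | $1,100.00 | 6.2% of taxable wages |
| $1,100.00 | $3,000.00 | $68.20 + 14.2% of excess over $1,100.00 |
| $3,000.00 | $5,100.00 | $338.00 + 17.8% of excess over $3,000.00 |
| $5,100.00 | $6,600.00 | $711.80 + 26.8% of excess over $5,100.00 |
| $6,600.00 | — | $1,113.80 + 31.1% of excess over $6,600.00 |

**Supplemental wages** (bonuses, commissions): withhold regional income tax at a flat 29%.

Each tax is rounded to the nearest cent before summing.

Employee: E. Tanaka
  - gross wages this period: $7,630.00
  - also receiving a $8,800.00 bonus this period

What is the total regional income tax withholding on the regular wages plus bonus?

$3,986.13

Regional Income Tax: taxable = $7,630.00
  $1,113.80 + 31.1% × ($7,630.00 − $6,600.00) = $1,113.80 + 31.1% × $1,030.00 = $1,434.13
Supplemental (29% flat on bonus): 29% × $8,800.00 = $2,552.00
Total regional income tax: $1,434.13 + $2,552.00 = $3,986.13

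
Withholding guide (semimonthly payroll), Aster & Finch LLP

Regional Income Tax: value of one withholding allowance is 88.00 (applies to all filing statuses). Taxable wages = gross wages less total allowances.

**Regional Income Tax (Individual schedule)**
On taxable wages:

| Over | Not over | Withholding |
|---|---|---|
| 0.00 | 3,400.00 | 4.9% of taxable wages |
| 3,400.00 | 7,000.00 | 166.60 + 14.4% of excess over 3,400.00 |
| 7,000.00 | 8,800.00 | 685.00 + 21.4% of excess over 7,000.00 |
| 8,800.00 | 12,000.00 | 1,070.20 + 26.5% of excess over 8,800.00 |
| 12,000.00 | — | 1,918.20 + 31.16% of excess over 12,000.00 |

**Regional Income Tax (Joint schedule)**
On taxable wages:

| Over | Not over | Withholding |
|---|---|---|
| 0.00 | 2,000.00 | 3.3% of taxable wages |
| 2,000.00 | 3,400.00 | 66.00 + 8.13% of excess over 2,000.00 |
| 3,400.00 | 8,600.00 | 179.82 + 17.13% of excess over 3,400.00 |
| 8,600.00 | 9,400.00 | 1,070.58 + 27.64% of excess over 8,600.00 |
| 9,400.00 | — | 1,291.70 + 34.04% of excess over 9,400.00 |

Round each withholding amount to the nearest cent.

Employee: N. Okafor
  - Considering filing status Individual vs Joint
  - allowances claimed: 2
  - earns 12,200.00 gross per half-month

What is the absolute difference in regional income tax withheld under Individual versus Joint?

Regional Income Tax (Individual): taxable = 12,200.00 − 2×88.00 = 12,024.00
  1,918.20 + 31.16% × (12,024.00 − 12,000.00) = 1,918.20 + 31.16% × 24.00 = 1,925.68
Regional Income Tax (Joint): taxable = 12,200.00 − 2×88.00 = 12,024.00
  1,291.70 + 34.04% × (12,024.00 − 9,400.00) = 1,291.70 + 34.04% × 2,624.00 = 2,184.91
Difference: |1,925.68 − 2,184.91| = 259.23 (higher under Joint)

259.23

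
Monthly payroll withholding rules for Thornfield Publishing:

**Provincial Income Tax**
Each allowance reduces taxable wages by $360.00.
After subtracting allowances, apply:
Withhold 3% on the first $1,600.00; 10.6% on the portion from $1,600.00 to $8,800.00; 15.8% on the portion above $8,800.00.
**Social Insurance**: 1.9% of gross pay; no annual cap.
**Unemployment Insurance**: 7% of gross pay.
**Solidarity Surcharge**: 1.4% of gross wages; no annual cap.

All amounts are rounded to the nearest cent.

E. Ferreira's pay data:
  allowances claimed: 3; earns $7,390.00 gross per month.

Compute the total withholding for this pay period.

$1,308.43

Provincial Income Tax: taxable = $7,390.00 − 3×$360.00 = $6,310.00
  $48.00 + 10.6% × ($6,310.00 − $1,600.00) = $48.00 + 10.6% × $4,710.00 = $547.26
Social Insurance: 1.9% × $7,390.00 = $140.41
Unemployment Insurance: 7% × $7,390.00 = $517.30
Solidarity Surcharge: 1.4% × $7,390.00 = $103.46
Total: $547.26 + $140.41 + $517.30 + $103.46 = $1,308.43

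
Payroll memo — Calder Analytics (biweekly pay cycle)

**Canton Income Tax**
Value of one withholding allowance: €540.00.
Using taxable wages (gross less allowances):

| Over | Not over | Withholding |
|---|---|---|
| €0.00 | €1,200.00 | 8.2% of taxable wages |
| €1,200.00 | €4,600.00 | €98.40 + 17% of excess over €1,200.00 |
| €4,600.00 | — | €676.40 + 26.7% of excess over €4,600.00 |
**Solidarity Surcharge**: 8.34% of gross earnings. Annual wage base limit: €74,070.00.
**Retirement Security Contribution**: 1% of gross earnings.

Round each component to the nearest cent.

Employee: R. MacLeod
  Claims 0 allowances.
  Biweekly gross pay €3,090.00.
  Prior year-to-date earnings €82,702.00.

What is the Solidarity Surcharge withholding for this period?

Solidarity Surcharge: YTD €82,702.00 ≥ cap €74,070.00 → €0.00

€0.00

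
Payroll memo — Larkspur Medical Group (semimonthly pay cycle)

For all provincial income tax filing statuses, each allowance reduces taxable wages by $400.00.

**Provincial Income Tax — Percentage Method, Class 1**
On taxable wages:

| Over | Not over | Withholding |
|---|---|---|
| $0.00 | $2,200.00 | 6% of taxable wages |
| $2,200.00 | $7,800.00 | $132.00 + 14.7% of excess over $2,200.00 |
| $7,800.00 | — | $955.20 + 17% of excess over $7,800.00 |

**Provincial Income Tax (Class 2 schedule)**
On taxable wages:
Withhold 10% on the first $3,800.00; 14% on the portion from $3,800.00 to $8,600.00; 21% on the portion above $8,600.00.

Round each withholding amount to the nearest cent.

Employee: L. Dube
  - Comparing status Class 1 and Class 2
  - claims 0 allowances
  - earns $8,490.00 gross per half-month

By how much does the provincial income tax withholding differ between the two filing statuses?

Provincial Income Tax (Class 1): taxable = $8,490.00
  $955.20 + 17% × ($8,490.00 − $7,800.00) = $955.20 + 17% × $690.00 = $1,072.50
Provincial Income Tax (Class 2): taxable = $8,490.00
  $380.00 + 14% × ($8,490.00 − $3,800.00) = $380.00 + 14% × $4,690.00 = $1,036.60
Difference: |$1,072.50 − $1,036.60| = $35.90 (higher under Class 1)

$35.90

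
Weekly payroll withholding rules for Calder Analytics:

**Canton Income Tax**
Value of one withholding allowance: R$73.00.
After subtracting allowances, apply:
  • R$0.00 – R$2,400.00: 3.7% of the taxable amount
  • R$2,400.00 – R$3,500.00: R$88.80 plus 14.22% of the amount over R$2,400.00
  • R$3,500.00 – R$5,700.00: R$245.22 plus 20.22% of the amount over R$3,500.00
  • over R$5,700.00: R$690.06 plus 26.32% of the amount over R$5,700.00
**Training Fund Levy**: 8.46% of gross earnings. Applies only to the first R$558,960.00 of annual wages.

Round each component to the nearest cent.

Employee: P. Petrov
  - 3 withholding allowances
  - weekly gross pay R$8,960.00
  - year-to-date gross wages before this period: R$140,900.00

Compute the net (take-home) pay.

R$6,711.53

Canton Income Tax: taxable = R$8,960.00 − 3×R$73.00 = R$8,741.00
  R$690.06 + 26.32% × (R$8,741.00 − R$5,700.00) = R$690.06 + 26.32% × R$3,041.00 = R$1,490.45
Training Fund Levy: 8.46% × R$8,960.00 = R$758.02
Total withheld: R$1,490.45 + R$758.02 = R$2,248.47
Net pay: R$8,960.00 − R$2,248.47 = R$6,711.53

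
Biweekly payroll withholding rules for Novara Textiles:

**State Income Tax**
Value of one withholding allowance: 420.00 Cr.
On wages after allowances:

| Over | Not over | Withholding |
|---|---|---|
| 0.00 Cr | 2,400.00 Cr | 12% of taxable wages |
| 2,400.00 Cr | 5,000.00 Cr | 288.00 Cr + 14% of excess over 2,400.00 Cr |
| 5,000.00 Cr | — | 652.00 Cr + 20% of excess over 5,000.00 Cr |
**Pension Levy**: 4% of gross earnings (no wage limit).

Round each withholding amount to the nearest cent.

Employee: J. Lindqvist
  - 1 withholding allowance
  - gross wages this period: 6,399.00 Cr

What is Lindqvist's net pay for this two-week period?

State Income Tax: taxable = 6,399.00 Cr − 1×420.00 Cr = 5,979.00 Cr
  652.00 Cr + 20% × (5,979.00 Cr − 5,000.00 Cr) = 652.00 Cr + 20% × 979.00 Cr = 847.80 Cr
Pension Levy: 4% × 6,399.00 Cr = 255.96 Cr
Total withheld: 847.80 Cr + 255.96 Cr = 1,103.76 Cr
Net pay: 6,399.00 Cr − 1,103.76 Cr = 5,295.24 Cr

5,295.24 Cr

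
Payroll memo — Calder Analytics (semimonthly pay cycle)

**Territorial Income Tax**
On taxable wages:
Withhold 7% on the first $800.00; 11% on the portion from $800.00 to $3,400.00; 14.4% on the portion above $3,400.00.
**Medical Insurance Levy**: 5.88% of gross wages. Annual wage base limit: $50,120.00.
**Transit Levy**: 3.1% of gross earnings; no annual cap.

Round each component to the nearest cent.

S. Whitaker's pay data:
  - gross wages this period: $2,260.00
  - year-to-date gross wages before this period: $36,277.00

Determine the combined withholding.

$419.55

Territorial Income Tax: taxable = $2,260.00
  $56.00 + 11% × ($2,260.00 − $800.00) = $56.00 + 11% × $1,460.00 = $216.60
Medical Insurance Levy: 5.88% × $2,260.00 = $132.89
Transit Levy: 3.1% × $2,260.00 = $70.06
Total: $216.60 + $132.89 + $70.06 = $419.55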